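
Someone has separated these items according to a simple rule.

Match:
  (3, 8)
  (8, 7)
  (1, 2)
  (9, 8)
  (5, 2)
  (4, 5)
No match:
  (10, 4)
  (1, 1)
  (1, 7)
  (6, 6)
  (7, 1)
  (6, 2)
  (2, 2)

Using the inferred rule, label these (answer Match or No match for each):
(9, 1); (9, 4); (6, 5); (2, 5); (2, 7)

No match, Match, Match, Match, Match

'Match' ⟺ sum is odd.
(9, 1) — 9+1 = 10, hence No match. (9, 4) — 9+4 = 13, hence Match. (6, 5) — 6+5 = 11, hence Match. (2, 5) — 2+5 = 7, hence Match. (2, 7) — 2+7 = 9, hence Match.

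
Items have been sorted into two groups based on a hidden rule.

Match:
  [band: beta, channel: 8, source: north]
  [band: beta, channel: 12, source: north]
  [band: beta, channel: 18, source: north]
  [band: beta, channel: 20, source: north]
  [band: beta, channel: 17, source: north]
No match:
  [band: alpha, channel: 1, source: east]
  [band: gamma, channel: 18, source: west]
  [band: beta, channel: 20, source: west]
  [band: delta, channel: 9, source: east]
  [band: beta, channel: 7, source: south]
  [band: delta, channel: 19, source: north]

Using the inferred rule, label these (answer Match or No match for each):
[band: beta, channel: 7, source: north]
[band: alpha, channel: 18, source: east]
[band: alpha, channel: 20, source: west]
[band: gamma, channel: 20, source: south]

'Match' ⟺ source is north AND band is beta.

Match, No match, No match, No match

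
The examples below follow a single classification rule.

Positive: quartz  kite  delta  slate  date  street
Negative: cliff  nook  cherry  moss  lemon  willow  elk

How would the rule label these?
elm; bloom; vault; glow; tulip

Every 'Positive' example satisfies: contains 't'. None of the 'Negative' examples do.
elm — no 't', hence Negative. bloom — no 't', hence Negative. vault — has 't', hence Positive. glow — no 't', hence Negative. tulip — has 't', hence Positive.

Negative, Negative, Positive, Negative, Positive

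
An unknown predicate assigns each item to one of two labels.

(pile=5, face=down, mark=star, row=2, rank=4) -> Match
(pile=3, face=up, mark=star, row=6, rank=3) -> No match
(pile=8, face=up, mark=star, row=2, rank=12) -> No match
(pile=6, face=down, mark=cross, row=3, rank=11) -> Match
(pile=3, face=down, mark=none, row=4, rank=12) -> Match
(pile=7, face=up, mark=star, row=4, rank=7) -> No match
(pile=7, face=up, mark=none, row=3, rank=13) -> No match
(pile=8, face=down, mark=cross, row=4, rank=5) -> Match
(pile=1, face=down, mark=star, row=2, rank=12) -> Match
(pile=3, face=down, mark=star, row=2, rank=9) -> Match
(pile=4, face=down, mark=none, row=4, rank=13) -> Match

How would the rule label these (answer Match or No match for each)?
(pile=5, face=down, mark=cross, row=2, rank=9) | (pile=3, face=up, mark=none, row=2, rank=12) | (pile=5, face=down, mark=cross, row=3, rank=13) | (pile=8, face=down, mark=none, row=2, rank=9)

Match, No match, Match, Match

One predicate separates the groups cleanly: face is down.
Match: (pile=5, face=down, mark=cross, row=2, rank=9), since face is down. No match: (pile=3, face=up, mark=none, row=2, rank=12), since face is up. Match: (pile=5, face=down, mark=cross, row=3, rank=13), since face is down. Match: (pile=8, face=down, mark=none, row=2, rank=9), since face is down.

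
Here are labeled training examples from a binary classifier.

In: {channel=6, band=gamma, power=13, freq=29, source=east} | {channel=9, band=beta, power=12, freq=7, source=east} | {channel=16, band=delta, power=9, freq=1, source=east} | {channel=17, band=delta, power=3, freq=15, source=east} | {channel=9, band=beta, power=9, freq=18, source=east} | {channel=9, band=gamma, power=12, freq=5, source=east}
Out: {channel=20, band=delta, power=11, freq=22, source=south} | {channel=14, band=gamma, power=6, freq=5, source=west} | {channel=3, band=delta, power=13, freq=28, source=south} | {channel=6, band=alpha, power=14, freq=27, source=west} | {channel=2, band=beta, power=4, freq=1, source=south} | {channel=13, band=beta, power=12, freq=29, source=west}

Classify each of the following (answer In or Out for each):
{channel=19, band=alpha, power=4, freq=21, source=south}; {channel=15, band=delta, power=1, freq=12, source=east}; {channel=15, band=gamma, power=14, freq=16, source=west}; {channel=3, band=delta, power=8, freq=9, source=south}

Out, In, Out, Out

Rule: source is east. This holds for each 'In' example and fails for each 'Out' one.
{channel=19, band=alpha, power=4, freq=21, source=south} → source is south → Out.
{channel=15, band=delta, power=1, freq=12, source=east} → source is east → In.
{channel=15, band=gamma, power=14, freq=16, source=west} → source is west → Out.
{channel=3, band=delta, power=8, freq=9, source=south} → source is south → Out.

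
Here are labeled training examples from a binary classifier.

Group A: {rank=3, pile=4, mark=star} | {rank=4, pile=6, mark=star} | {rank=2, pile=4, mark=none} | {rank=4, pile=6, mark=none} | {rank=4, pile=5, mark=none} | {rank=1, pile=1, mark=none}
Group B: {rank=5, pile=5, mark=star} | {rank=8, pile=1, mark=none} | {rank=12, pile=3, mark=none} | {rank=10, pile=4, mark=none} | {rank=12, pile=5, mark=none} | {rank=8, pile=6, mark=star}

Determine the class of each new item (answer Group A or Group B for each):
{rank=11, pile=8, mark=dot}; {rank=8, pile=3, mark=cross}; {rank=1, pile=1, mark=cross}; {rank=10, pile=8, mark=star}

All 'Group A' examples share one property — rank ≤ 4 — and every 'Group B' example lacks it.

Group B, Group B, Group A, Group B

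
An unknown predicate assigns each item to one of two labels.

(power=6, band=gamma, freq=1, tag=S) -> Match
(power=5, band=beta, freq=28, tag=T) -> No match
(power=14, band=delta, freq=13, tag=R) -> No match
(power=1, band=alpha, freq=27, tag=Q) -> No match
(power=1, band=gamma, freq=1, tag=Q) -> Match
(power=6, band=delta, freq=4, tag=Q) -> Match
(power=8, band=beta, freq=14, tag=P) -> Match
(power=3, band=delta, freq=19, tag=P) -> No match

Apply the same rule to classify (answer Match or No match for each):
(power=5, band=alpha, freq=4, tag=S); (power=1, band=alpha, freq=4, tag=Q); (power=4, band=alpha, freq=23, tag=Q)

Rule: power ≤ 8 AND freq ≤ 14. This holds for each 'Match' example and fails for each 'No match' one.
(power=5, band=alpha, freq=4, tag=S) — power = 5, freq = 4, hence Match. (power=1, band=alpha, freq=4, tag=Q) — power = 1, freq = 4, hence Match. (power=4, band=alpha, freq=23, tag=Q) — power = 4, freq = 23, hence No match.

Match, Match, No match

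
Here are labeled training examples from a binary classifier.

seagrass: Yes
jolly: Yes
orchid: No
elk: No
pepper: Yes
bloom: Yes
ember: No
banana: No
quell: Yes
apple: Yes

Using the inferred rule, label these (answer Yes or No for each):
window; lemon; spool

No, No, Yes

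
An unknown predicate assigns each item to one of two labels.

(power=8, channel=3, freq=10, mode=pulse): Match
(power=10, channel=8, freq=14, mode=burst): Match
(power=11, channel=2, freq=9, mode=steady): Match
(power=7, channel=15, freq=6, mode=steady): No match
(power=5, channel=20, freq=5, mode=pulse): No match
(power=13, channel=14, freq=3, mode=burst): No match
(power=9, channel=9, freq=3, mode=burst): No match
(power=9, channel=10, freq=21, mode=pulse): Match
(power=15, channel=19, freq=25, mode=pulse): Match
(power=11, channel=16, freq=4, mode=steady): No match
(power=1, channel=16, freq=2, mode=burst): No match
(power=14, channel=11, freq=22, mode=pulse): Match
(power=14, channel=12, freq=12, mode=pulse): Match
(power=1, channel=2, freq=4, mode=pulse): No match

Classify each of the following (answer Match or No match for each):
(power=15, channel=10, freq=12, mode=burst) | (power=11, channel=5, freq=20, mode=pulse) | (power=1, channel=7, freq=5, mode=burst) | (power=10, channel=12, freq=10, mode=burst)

Every 'Match' example satisfies: freq ≥ 9. None of the 'No match' examples do.
Match: (power=15, channel=10, freq=12, mode=burst), since freq = 12.
Match: (power=11, channel=5, freq=20, mode=pulse), since freq = 20.
No match: (power=1, channel=7, freq=5, mode=burst), since freq = 5.
Match: (power=10, channel=12, freq=10, mode=burst), since freq = 10.

Match, Match, No match, Match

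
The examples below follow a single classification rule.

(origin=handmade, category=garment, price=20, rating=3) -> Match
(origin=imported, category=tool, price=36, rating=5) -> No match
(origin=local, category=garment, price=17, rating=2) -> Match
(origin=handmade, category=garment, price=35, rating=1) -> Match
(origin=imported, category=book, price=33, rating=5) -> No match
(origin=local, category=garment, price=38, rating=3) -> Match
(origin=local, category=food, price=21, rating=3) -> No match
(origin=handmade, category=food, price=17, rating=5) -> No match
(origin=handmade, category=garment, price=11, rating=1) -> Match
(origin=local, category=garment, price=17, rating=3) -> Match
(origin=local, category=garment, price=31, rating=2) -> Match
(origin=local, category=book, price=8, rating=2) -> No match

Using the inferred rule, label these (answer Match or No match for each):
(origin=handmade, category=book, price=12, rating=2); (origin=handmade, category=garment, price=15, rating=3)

No match, Match

The rule appears to be: category is garment.
(origin=handmade, category=book, price=12, rating=2) — category is book, hence No match.
(origin=handmade, category=garment, price=15, rating=3) — category is garment, hence Match.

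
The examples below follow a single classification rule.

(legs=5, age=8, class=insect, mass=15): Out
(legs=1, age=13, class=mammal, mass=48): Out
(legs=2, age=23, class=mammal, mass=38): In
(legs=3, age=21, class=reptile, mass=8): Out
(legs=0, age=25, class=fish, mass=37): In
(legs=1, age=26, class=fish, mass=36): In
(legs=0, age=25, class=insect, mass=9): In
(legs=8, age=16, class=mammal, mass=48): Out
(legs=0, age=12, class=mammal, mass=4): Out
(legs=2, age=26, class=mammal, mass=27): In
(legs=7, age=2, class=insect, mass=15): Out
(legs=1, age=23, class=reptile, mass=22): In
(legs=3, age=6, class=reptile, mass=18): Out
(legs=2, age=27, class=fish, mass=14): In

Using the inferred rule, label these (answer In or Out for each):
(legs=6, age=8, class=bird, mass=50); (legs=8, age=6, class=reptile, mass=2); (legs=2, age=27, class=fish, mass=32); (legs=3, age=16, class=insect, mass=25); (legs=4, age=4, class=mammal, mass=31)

The pattern is that an item is 'In' exactly when: age ≥ 23.
(legs=6, age=8, class=bird, mass=50): age = 8, does not satisfy this → Out. (legs=8, age=6, class=reptile, mass=2): age = 6, does not satisfy this → Out. (legs=2, age=27, class=fish, mass=32): age = 27, has this property → In. (legs=3, age=16, class=insect, mass=25): age = 16, does not satisfy this → Out. (legs=4, age=4, class=mammal, mass=31): age = 4, does not satisfy this → Out.

Out, Out, In, Out, Out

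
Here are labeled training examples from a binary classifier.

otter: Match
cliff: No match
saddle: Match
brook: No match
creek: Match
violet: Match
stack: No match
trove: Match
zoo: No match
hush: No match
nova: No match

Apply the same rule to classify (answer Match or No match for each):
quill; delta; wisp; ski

The rule appears to be: contains 'e'.

No match, Match, No match, No match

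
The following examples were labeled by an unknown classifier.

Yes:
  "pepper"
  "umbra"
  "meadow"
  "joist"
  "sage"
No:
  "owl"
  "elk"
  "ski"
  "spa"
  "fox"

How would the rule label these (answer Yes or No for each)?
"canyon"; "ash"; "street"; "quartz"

Yes, No, Yes, Yes

Rule: length ≥ 4. This holds for each 'Yes' example and fails for each 'No' one.
"canyon" → length 6 → Yes.
"ash" → length 3 → No.
"street" → length 6 → Yes.
"quartz" → length 6 → Yes.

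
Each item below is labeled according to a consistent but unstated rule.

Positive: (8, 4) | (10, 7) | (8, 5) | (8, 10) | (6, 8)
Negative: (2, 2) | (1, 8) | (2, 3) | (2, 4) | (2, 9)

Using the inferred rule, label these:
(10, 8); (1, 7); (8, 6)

Positive, Negative, Positive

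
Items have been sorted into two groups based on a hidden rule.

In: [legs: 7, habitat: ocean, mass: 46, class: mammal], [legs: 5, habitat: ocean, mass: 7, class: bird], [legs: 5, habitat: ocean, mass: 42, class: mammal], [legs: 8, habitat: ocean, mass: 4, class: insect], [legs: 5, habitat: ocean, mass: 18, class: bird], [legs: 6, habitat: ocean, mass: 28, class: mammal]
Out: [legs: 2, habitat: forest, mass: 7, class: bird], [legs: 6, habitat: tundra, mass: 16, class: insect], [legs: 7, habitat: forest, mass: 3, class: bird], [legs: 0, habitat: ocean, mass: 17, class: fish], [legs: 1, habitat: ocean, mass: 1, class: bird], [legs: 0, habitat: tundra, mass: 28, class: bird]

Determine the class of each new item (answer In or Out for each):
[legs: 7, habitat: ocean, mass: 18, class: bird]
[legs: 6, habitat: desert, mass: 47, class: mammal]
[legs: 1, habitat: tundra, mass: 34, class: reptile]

The simplest hypothesis consistent with all the labels is: habitat is ocean AND legs ≥ 2.
[legs: 7, habitat: ocean, mass: 18, class: bird]: habitat is ocean, legs = 7 — satisfies this, so In. [legs: 6, habitat: desert, mass: 47, class: mammal]: habitat is desert, legs = 6 — lacks this property, so Out. [legs: 1, habitat: tundra, mass: 34, class: reptile]: habitat is tundra, legs = 1 — lacks this property, so Out.

In, Out, Out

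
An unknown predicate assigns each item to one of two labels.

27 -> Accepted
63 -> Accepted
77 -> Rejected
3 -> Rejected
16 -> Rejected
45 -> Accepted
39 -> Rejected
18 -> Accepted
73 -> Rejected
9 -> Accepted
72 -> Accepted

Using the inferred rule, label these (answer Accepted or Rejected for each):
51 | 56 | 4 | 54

The distinguishing property — multiple of 9 — holds for all the 'Accepted' cases and none of the 'Rejected' cases.
51: 51 = 9·5 + 6 — does not pass, so Rejected.
56: 56 = 9·6 + 2 — does not pass, so Rejected.
4: 4 = 9·0 + 4 — does not pass, so Rejected.
54: 54 = 9·6 — has this property, so Accepted.

Rejected, Rejected, Rejected, Accepted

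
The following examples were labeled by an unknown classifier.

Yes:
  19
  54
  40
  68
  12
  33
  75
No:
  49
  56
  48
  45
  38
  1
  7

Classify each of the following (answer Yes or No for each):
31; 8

All 'Yes' examples share one property — ≡ 5 (mod 7) — and every 'No' example lacks it.
31 → 31 mod 7 = 3 → No. 8 → 8 mod 7 = 1 → No.

No, No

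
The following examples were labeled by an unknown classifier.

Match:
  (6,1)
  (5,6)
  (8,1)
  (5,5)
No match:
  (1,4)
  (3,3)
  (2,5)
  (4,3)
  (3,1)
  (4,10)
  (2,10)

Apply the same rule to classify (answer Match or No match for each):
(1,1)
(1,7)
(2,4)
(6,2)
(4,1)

The rule appears to be: first ≥ 5.

No match, No match, No match, Match, No match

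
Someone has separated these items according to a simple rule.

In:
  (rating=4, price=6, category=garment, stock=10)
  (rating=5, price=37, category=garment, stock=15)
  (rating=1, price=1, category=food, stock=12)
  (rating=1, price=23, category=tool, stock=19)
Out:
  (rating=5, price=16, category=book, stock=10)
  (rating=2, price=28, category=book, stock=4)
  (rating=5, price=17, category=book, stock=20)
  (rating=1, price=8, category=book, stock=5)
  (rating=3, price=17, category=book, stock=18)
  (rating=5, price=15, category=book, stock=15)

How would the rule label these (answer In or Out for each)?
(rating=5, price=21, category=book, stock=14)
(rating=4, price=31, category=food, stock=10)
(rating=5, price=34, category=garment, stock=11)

Out, In, In

Rule: category is not book. This holds for each 'In' example and fails for each 'Out' one.
(rating=5, price=21, category=book, stock=14): category is book — does not pass, so Out. (rating=4, price=31, category=food, stock=10): category is food — qualifies, so In. (rating=5, price=34, category=garment, stock=11): category is garment — qualifies, so In.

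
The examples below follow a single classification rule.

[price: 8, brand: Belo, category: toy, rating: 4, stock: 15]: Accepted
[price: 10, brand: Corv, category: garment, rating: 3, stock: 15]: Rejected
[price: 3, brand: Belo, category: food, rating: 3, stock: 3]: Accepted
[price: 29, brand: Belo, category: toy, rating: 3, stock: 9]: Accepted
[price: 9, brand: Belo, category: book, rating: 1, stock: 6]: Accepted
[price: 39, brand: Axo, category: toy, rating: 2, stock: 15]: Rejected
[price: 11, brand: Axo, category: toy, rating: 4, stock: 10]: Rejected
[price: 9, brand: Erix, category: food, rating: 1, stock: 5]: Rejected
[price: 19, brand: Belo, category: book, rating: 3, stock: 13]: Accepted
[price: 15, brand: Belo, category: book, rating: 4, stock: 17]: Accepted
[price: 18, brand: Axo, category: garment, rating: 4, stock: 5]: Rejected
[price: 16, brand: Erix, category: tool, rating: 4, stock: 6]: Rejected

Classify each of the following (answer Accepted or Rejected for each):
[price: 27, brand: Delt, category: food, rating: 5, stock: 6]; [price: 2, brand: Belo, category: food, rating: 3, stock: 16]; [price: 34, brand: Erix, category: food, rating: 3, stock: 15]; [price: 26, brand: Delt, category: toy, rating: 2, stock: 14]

The common property of the 'Accepted' items is: brand is Belo. No 'Rejected' item has it.
[price: 27, brand: Delt, category: food, rating: 5, stock: 6]: Rejected (brand is Delt). [price: 2, brand: Belo, category: food, rating: 3, stock: 16]: Accepted (brand is Belo). [price: 34, brand: Erix, category: food, rating: 3, stock: 15]: Rejected (brand is Erix). [price: 26, brand: Delt, category: toy, rating: 2, stock: 14]: Rejected (brand is Delt).

Rejected, Accepted, Rejected, Rejected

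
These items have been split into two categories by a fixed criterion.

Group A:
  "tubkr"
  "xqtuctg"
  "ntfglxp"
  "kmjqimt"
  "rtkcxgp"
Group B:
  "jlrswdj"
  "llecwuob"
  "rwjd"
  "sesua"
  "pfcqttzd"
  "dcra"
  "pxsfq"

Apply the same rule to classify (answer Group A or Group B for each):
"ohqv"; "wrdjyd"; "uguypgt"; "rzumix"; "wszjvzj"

All 'Group A' examples share one property — odd length AND contains 't' — and every 'Group B' example lacks it.
"ohqv": length 4, no 't', does not fit → Group B. "wrdjyd": length 6, no 't', does not fit → Group B. "uguypgt": length 7, has 't', matches → Group A. "rzumix": length 6, no 't', does not fit → Group B. "wszjvzj": length 7, no 't', does not fit → Group B.

Group B, Group B, Group A, Group B, Group B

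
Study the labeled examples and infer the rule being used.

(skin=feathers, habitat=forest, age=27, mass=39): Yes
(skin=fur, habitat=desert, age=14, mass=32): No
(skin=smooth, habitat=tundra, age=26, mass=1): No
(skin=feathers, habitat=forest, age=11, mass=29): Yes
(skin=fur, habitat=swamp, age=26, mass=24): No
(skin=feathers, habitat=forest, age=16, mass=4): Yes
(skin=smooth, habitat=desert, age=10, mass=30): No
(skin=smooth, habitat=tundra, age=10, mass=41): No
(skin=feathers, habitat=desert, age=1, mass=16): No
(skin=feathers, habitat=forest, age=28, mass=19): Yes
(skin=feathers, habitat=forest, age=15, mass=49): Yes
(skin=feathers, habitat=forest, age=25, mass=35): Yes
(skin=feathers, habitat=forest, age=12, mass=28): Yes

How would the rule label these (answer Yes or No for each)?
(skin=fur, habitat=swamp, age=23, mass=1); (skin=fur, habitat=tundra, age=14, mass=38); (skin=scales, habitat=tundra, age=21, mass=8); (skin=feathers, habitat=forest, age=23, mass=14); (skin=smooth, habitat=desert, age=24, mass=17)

No, No, No, Yes, No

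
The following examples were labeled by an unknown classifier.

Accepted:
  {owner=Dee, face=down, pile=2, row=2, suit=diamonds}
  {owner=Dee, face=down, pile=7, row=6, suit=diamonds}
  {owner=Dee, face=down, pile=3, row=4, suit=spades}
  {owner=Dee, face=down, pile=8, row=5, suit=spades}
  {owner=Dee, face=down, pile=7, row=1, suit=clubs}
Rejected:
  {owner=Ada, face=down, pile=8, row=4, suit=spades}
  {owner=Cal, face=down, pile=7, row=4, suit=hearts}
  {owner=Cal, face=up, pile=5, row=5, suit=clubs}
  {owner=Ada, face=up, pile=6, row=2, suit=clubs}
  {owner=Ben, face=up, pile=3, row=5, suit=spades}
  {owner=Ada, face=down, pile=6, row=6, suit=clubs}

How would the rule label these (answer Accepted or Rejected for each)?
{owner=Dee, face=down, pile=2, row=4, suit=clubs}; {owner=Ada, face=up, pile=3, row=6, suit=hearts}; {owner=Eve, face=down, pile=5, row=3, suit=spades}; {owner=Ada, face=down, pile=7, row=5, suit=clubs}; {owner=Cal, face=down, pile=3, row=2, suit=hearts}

Accepted, Rejected, Rejected, Rejected, Rejected

The common property of the 'Accepted' items is: owner is Dee. No 'Rejected' item has it.
{owner=Dee, face=down, pile=2, row=4, suit=clubs}: owner is Dee — fits, so Accepted.
{owner=Ada, face=up, pile=3, row=6, suit=hearts}: owner is Ada — doesn't match, so Rejected.
{owner=Eve, face=down, pile=5, row=3, suit=spades}: owner is Eve — doesn't match, so Rejected.
{owner=Ada, face=down, pile=7, row=5, suit=clubs}: owner is Ada — doesn't match, so Rejected.
{owner=Cal, face=down, pile=3, row=2, suit=hearts}: owner is Cal — doesn't match, so Rejected.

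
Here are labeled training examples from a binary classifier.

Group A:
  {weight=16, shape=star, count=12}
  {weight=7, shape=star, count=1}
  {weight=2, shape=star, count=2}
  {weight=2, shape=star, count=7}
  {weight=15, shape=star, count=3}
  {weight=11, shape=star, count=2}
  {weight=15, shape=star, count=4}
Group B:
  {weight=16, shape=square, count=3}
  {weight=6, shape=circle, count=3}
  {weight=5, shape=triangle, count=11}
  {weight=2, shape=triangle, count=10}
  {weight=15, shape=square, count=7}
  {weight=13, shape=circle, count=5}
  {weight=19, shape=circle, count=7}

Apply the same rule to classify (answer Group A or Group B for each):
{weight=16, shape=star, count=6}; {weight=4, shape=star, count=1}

The distinguishing property — shape is star — holds for all the 'Group A' cases and none of the 'Group B' cases.

Group A, Group A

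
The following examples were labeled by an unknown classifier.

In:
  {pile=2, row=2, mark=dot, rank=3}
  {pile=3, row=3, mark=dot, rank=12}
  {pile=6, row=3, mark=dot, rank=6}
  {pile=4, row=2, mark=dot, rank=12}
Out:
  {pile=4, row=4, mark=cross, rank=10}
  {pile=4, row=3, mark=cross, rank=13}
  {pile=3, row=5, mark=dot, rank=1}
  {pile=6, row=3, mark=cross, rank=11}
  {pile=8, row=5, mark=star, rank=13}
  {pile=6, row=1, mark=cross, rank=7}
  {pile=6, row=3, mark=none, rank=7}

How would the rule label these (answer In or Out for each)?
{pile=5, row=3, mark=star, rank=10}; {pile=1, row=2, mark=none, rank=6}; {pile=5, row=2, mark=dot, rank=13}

All 'In' examples share one property — mark is dot AND row ≤ 3 — and every 'Out' example lacks it.
Out: {pile=5, row=3, mark=star, rank=10}, since mark is star, row = 3. Out: {pile=1, row=2, mark=none, rank=6}, since mark is none, row = 2. In: {pile=5, row=2, mark=dot, rank=13}, since mark is dot, row = 2.

Out, Out, In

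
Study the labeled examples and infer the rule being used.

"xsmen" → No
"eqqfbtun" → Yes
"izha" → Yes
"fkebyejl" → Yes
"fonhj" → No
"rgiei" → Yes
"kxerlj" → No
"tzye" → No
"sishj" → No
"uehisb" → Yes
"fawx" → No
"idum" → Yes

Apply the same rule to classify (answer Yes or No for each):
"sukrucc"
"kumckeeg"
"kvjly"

Yes, Yes, No

The distinguishing property — has ≥ 2 vowels — holds for all the 'Yes' cases and none of the 'No' cases.
"sukrucc": 2 vowels — passes, so Yes.
"kumckeeg": 3 vowels — passes, so Yes.
"kvjly": 0 vowels — fails the rule, so No.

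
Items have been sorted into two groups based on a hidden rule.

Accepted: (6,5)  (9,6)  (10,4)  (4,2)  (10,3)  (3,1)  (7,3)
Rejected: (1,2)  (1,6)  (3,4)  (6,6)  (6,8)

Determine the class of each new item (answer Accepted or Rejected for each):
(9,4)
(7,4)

Accepted, Accepted

The pattern is that an item is 'Accepted' exactly when: first > second.
(9,4) → 9 > 4 → Accepted. (7,4) → 7 > 4 → Accepted.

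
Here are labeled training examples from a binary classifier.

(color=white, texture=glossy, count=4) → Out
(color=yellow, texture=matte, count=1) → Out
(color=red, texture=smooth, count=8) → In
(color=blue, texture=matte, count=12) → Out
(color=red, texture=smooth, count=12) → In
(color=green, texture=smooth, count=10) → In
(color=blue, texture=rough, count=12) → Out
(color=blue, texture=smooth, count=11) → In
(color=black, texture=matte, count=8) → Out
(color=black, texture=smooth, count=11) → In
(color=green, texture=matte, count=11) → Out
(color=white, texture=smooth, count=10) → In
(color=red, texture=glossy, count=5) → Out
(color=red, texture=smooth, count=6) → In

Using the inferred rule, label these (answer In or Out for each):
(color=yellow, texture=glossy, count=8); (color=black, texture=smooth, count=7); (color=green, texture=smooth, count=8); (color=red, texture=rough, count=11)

Out, In, In, Out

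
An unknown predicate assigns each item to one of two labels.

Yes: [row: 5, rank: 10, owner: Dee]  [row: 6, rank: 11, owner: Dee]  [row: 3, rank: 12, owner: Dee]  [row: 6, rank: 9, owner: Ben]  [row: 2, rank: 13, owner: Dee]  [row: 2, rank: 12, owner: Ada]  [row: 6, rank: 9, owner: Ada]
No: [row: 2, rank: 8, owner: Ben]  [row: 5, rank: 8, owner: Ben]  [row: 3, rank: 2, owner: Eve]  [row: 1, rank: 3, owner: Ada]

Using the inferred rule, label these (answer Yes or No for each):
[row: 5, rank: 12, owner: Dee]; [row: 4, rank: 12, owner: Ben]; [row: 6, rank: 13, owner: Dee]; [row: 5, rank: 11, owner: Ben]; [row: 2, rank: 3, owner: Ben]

The classifier is using: rank ≥ 9.
[row: 5, rank: 12, owner: Dee] — rank = 12, hence Yes. [row: 4, rank: 12, owner: Ben] — rank = 12, hence Yes. [row: 6, rank: 13, owner: Dee] — rank = 13, hence Yes. [row: 5, rank: 11, owner: Ben] — rank = 11, hence Yes. [row: 2, rank: 3, owner: Ben] — rank = 3, hence No.

Yes, Yes, Yes, Yes, No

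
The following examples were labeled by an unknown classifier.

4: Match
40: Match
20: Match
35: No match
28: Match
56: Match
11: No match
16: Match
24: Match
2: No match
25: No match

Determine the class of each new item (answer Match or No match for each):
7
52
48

No match, Match, Match

The distinguishing property — multiple of 4 — holds for all the 'Match' cases and none of the 'No match' cases.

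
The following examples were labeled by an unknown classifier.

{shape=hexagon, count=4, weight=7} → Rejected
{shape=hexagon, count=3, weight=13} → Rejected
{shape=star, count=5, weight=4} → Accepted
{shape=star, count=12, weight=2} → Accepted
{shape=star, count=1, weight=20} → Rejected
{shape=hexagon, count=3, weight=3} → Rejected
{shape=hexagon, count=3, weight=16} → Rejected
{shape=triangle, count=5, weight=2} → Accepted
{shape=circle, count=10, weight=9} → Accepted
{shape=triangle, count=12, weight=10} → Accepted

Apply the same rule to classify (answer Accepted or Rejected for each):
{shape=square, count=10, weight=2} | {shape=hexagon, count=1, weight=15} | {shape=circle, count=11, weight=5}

The common property of the 'Accepted' items is: count ≥ 5. No 'Rejected' item has it.
{shape=square, count=10, weight=2}: count = 10 — satisfies this, so Accepted. {shape=hexagon, count=1, weight=15}: count = 1 — does not satisfy this, so Rejected. {shape=circle, count=11, weight=5}: count = 11 — satisfies this, so Accepted.

Accepted, Rejected, Accepted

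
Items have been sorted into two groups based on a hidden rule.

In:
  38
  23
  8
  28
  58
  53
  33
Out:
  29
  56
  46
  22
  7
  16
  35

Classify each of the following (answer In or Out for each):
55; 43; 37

Rule: ≡ 3 (mod 5). This holds for each 'In' example and fails for each 'Out' one.

Out, In, Out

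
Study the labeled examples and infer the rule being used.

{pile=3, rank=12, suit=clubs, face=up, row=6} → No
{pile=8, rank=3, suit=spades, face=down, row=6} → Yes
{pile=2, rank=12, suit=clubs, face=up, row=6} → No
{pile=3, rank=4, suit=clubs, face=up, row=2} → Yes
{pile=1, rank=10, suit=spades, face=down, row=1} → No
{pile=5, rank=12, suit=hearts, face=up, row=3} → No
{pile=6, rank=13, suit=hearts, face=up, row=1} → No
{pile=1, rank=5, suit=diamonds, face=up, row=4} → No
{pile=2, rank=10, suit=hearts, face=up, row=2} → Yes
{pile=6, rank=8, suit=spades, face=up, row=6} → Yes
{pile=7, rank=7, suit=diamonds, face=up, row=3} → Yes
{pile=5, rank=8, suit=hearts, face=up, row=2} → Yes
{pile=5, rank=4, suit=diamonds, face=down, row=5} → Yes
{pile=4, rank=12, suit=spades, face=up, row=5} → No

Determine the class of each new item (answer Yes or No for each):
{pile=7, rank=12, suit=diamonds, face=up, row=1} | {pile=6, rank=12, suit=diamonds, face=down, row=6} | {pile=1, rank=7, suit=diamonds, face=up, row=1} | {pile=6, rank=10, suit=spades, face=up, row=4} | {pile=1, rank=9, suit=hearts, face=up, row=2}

Rule: rank ≤ 10 AND pile ≥ 2. This holds for each 'Yes' example and fails for each 'No' one.
{pile=7, rank=12, suit=diamonds, face=up, row=1} → rank = 12, pile = 7 → No.
{pile=6, rank=12, suit=diamonds, face=down, row=6} → rank = 12, pile = 6 → No.
{pile=1, rank=7, suit=diamonds, face=up, row=1} → rank = 7, pile = 1 → No.
{pile=6, rank=10, suit=spades, face=up, row=4} → rank = 10, pile = 6 → Yes.
{pile=1, rank=9, suit=hearts, face=up, row=2} → rank = 9, pile = 1 → No.

No, No, No, Yes, No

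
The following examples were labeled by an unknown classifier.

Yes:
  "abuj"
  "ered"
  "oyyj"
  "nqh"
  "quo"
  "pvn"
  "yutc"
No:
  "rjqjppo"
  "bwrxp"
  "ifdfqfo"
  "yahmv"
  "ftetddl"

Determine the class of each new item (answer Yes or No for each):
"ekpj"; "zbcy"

A rule that fits every label: length ≤ 4 — true of each 'Yes' example, false of each 'No' one.
Yes: "ekpj", since length 4. Yes: "zbcy", since length 4.

Yes, Yes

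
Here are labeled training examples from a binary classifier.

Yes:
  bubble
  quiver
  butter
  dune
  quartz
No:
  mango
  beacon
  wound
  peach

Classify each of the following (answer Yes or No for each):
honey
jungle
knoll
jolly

Rule: even length AND contains 'u'. This holds for each 'Yes' example and fails for each 'No' one.
honey — length 5, no 'u', hence No.
jungle — length 6, has 'u', hence Yes.
knoll — length 5, no 'u', hence No.
jolly — length 5, no 'u', hence No.

No, Yes, No, No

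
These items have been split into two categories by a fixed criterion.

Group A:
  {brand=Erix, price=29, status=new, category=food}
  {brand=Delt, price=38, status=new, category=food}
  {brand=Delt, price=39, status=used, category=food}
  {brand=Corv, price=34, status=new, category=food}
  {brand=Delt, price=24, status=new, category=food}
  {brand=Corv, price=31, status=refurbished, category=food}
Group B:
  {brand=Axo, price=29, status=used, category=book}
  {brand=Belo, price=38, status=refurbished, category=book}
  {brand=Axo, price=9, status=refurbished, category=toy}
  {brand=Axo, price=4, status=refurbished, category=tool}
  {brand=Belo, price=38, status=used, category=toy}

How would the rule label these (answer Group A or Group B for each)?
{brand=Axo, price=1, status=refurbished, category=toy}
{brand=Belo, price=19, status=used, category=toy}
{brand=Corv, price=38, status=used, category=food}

Group B, Group B, Group A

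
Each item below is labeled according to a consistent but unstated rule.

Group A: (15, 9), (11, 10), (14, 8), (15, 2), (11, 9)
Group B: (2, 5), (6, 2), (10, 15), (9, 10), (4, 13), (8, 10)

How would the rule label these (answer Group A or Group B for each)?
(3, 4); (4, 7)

Group B, Group B

The pattern is that an item is 'Group A' exactly when: first ≥ 11.
(3, 4): Group B (first 3).
(4, 7): Group B (first 4).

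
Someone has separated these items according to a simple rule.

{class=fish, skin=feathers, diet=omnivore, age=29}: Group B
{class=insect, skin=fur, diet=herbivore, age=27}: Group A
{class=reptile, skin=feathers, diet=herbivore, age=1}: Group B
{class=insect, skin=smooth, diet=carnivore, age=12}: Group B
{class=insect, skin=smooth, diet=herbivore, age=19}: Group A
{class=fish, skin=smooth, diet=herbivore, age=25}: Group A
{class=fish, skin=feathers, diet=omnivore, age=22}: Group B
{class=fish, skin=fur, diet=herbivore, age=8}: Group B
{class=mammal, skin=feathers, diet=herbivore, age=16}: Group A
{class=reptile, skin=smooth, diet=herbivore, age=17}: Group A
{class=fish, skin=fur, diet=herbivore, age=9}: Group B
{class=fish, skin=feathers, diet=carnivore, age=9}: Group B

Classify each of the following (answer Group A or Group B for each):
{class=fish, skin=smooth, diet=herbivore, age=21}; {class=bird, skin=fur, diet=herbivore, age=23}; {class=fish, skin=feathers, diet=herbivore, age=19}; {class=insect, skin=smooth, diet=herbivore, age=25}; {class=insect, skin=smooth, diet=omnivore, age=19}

Group A, Group A, Group A, Group A, Group B

'Group A' ⟺ diet is herbivore AND age ≥ 12.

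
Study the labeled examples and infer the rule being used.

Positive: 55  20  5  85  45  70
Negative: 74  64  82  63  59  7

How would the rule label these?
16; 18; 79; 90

Negative, Negative, Negative, Positive

The rule appears to be: multiple of 5.
16: Negative (16 = 5·3 + 1).
18: Negative (18 = 5·3 + 3).
79: Negative (79 = 5·15 + 4).
90: Positive (90 = 5·18).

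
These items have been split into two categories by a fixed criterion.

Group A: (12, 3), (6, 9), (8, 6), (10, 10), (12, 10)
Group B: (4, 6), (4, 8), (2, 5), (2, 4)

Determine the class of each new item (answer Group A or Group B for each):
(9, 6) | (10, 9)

Group A, Group A

A rule that fits every label: sum ≥ 14 — true of each 'Group A' example, false of each 'Group B' one.
Group A: (9, 6), since 9+6 = 15.
Group A: (10, 9), since 10+9 = 19.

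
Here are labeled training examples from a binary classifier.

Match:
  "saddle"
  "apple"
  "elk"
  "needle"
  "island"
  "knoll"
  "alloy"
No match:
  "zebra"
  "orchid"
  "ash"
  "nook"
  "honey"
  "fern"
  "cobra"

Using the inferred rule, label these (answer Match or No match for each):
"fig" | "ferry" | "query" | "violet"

No match, No match, No match, Match

The rule appears to be: contains 'l'.
No match: "fig", since no 'l'.
No match: "ferry", since no 'l'.
No match: "query", since no 'l'.
Match: "violet", since has 'l'.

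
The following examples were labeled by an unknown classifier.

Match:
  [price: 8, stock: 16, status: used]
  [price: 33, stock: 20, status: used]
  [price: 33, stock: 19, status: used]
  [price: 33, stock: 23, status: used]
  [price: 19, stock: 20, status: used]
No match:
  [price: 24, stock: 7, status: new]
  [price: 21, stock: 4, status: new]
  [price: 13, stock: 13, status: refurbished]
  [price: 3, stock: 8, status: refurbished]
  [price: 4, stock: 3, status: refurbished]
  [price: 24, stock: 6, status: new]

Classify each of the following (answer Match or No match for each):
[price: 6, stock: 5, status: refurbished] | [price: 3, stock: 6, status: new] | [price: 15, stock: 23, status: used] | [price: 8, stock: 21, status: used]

All 'Match' examples share one property — status is used — and every 'No match' example lacks it.

No match, No match, Match, Match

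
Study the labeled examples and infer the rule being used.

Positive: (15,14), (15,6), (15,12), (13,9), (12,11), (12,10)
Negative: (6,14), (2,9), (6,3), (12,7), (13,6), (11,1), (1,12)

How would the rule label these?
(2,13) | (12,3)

All 'Positive' examples share one property — sum ≥ 21 — and every 'Negative' example lacks it.
(2,13): Negative (2+13 = 15).
(12,3): Negative (12+3 = 15).

Negative, Negative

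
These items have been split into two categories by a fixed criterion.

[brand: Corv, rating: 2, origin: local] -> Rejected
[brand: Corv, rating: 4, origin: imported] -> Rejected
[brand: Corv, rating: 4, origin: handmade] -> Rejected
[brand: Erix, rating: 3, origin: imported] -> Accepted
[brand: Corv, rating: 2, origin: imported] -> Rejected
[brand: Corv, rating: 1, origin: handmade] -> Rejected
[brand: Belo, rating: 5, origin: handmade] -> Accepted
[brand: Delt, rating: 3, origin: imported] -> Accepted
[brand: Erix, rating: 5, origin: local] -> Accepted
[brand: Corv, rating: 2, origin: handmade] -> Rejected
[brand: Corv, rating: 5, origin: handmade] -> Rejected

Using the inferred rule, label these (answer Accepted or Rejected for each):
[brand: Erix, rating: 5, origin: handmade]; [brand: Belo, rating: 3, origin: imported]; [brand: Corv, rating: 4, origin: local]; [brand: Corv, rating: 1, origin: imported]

Accepted, Accepted, Rejected, Rejected

The rule appears to be: brand is not Corv.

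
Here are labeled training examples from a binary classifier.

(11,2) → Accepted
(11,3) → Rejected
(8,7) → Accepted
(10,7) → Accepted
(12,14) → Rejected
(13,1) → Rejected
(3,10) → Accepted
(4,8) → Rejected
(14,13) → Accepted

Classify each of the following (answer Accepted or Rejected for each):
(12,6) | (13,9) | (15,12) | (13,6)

Rejected, Rejected, Accepted, Accepted

Rule: sum is odd. This holds for each 'Accepted' example and fails for each 'Rejected' one.
(12,6) — 12+6 = 18, hence Rejected. (13,9) — 13+9 = 22, hence Rejected. (15,12) — 15+12 = 27, hence Accepted. (13,6) — 13+6 = 19, hence Accepted.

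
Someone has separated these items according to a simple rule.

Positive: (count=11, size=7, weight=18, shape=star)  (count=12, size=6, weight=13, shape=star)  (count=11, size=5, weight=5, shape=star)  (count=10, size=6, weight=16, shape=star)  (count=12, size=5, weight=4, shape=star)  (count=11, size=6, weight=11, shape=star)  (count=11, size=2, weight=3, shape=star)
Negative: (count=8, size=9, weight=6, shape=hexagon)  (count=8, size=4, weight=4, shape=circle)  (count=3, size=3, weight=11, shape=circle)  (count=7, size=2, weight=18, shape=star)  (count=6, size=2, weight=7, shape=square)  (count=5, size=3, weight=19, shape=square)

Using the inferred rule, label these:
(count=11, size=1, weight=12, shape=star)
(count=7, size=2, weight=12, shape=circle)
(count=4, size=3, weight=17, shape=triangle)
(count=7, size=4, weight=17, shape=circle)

Positive, Negative, Negative, Negative

The common property of the 'Positive' items is: count ≥ 10. No 'Negative' item has it.
(count=11, size=1, weight=12, shape=star) — count = 11, hence Positive.
(count=7, size=2, weight=12, shape=circle) — count = 7, hence Negative.
(count=4, size=3, weight=17, shape=triangle) — count = 4, hence Negative.
(count=7, size=4, weight=17, shape=circle) — count = 7, hence Negative.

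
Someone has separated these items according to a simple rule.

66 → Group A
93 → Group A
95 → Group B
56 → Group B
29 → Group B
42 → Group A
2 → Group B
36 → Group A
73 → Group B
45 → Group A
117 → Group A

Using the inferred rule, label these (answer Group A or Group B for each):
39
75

The common property of the 'Group A' items is: multiple of 3. No 'Group B' item has it.

Group A, Group A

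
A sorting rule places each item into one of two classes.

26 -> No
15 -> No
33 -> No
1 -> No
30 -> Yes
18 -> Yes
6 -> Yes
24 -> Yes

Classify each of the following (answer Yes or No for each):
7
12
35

The common property of the 'Yes' items is: multiple of 6. No 'No' item has it.

No, Yes, No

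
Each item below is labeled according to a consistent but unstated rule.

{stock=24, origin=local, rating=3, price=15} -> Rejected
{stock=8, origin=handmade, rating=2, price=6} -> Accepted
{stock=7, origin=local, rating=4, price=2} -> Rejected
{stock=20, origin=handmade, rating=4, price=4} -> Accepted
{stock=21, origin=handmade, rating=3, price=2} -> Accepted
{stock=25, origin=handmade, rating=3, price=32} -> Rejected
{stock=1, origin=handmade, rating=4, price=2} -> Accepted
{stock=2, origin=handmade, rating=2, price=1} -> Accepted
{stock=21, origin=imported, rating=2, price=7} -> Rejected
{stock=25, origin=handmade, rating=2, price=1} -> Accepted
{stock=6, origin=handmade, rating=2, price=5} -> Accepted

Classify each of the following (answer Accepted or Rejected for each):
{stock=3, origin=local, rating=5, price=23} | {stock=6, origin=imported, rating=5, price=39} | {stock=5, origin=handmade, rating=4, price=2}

The simplest hypothesis consistent with all the labels is: origin is handmade AND price ≤ 6.
{stock=3, origin=local, rating=5, price=23}: Rejected (origin is local, price = 23).
{stock=6, origin=imported, rating=5, price=39}: Rejected (origin is imported, price = 39).
{stock=5, origin=handmade, rating=4, price=2}: Accepted (origin is handmade, price = 2).

Rejected, Rejected, Accepted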